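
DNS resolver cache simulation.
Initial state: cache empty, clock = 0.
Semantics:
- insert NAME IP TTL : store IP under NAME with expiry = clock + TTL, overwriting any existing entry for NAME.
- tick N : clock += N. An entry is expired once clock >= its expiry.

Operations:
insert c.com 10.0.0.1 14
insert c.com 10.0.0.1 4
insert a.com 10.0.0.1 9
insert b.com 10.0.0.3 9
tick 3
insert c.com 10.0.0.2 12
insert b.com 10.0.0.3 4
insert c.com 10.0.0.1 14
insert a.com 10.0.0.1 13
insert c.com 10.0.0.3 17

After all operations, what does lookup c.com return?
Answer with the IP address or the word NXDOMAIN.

Op 1: insert c.com -> 10.0.0.1 (expiry=0+14=14). clock=0
Op 2: insert c.com -> 10.0.0.1 (expiry=0+4=4). clock=0
Op 3: insert a.com -> 10.0.0.1 (expiry=0+9=9). clock=0
Op 4: insert b.com -> 10.0.0.3 (expiry=0+9=9). clock=0
Op 5: tick 3 -> clock=3.
Op 6: insert c.com -> 10.0.0.2 (expiry=3+12=15). clock=3
Op 7: insert b.com -> 10.0.0.3 (expiry=3+4=7). clock=3
Op 8: insert c.com -> 10.0.0.1 (expiry=3+14=17). clock=3
Op 9: insert a.com -> 10.0.0.1 (expiry=3+13=16). clock=3
Op 10: insert c.com -> 10.0.0.3 (expiry=3+17=20). clock=3
lookup c.com: present, ip=10.0.0.3 expiry=20 > clock=3

Answer: 10.0.0.3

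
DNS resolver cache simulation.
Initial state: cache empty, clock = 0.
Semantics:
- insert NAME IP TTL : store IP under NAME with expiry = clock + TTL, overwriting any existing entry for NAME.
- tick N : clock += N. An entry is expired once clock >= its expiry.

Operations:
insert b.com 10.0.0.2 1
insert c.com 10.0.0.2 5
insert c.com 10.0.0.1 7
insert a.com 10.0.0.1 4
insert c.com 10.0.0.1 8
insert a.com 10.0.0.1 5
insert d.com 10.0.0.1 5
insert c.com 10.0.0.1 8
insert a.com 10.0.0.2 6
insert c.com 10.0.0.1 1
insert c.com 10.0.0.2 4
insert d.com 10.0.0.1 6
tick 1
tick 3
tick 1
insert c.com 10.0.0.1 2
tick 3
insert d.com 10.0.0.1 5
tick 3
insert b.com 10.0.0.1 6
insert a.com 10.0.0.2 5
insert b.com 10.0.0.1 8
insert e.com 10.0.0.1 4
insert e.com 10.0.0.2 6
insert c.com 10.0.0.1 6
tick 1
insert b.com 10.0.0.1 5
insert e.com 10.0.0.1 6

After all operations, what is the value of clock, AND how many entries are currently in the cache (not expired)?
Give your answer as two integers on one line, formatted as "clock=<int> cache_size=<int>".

Op 1: insert b.com -> 10.0.0.2 (expiry=0+1=1). clock=0
Op 2: insert c.com -> 10.0.0.2 (expiry=0+5=5). clock=0
Op 3: insert c.com -> 10.0.0.1 (expiry=0+7=7). clock=0
Op 4: insert a.com -> 10.0.0.1 (expiry=0+4=4). clock=0
Op 5: insert c.com -> 10.0.0.1 (expiry=0+8=8). clock=0
Op 6: insert a.com -> 10.0.0.1 (expiry=0+5=5). clock=0
Op 7: insert d.com -> 10.0.0.1 (expiry=0+5=5). clock=0
Op 8: insert c.com -> 10.0.0.1 (expiry=0+8=8). clock=0
Op 9: insert a.com -> 10.0.0.2 (expiry=0+6=6). clock=0
Op 10: insert c.com -> 10.0.0.1 (expiry=0+1=1). clock=0
Op 11: insert c.com -> 10.0.0.2 (expiry=0+4=4). clock=0
Op 12: insert d.com -> 10.0.0.1 (expiry=0+6=6). clock=0
Op 13: tick 1 -> clock=1. purged={b.com}
Op 14: tick 3 -> clock=4. purged={c.com}
Op 15: tick 1 -> clock=5.
Op 16: insert c.com -> 10.0.0.1 (expiry=5+2=7). clock=5
Op 17: tick 3 -> clock=8. purged={a.com,c.com,d.com}
Op 18: insert d.com -> 10.0.0.1 (expiry=8+5=13). clock=8
Op 19: tick 3 -> clock=11.
Op 20: insert b.com -> 10.0.0.1 (expiry=11+6=17). clock=11
Op 21: insert a.com -> 10.0.0.2 (expiry=11+5=16). clock=11
Op 22: insert b.com -> 10.0.0.1 (expiry=11+8=19). clock=11
Op 23: insert e.com -> 10.0.0.1 (expiry=11+4=15). clock=11
Op 24: insert e.com -> 10.0.0.2 (expiry=11+6=17). clock=11
Op 25: insert c.com -> 10.0.0.1 (expiry=11+6=17). clock=11
Op 26: tick 1 -> clock=12.
Op 27: insert b.com -> 10.0.0.1 (expiry=12+5=17). clock=12
Op 28: insert e.com -> 10.0.0.1 (expiry=12+6=18). clock=12
Final clock = 12
Final cache (unexpired): {a.com,b.com,c.com,d.com,e.com} -> size=5

Answer: clock=12 cache_size=5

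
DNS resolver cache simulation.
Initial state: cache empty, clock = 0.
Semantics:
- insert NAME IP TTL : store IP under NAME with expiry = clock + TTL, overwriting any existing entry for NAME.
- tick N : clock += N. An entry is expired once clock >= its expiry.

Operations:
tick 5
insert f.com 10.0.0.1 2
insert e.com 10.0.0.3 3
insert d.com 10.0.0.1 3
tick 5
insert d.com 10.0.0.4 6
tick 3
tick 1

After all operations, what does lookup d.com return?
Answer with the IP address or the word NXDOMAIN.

Answer: 10.0.0.4

Derivation:
Op 1: tick 5 -> clock=5.
Op 2: insert f.com -> 10.0.0.1 (expiry=5+2=7). clock=5
Op 3: insert e.com -> 10.0.0.3 (expiry=5+3=8). clock=5
Op 4: insert d.com -> 10.0.0.1 (expiry=5+3=8). clock=5
Op 5: tick 5 -> clock=10. purged={d.com,e.com,f.com}
Op 6: insert d.com -> 10.0.0.4 (expiry=10+6=16). clock=10
Op 7: tick 3 -> clock=13.
Op 8: tick 1 -> clock=14.
lookup d.com: present, ip=10.0.0.4 expiry=16 > clock=14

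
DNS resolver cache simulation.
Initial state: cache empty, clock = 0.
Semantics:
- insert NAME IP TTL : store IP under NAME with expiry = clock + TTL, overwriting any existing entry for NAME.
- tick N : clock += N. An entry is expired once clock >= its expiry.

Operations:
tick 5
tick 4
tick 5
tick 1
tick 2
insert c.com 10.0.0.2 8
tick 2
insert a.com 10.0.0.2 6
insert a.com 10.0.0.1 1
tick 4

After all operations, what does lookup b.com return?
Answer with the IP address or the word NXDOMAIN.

Answer: NXDOMAIN

Derivation:
Op 1: tick 5 -> clock=5.
Op 2: tick 4 -> clock=9.
Op 3: tick 5 -> clock=14.
Op 4: tick 1 -> clock=15.
Op 5: tick 2 -> clock=17.
Op 6: insert c.com -> 10.0.0.2 (expiry=17+8=25). clock=17
Op 7: tick 2 -> clock=19.
Op 8: insert a.com -> 10.0.0.2 (expiry=19+6=25). clock=19
Op 9: insert a.com -> 10.0.0.1 (expiry=19+1=20). clock=19
Op 10: tick 4 -> clock=23. purged={a.com}
lookup b.com: not in cache (expired or never inserted)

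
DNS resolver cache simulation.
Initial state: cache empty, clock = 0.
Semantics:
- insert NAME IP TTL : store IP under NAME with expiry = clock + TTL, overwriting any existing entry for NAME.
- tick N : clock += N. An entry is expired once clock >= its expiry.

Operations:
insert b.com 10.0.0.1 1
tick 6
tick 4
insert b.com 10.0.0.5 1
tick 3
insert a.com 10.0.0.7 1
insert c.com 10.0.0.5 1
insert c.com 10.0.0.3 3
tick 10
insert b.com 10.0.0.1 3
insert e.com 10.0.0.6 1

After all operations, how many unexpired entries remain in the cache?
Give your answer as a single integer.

Op 1: insert b.com -> 10.0.0.1 (expiry=0+1=1). clock=0
Op 2: tick 6 -> clock=6. purged={b.com}
Op 3: tick 4 -> clock=10.
Op 4: insert b.com -> 10.0.0.5 (expiry=10+1=11). clock=10
Op 5: tick 3 -> clock=13. purged={b.com}
Op 6: insert a.com -> 10.0.0.7 (expiry=13+1=14). clock=13
Op 7: insert c.com -> 10.0.0.5 (expiry=13+1=14). clock=13
Op 8: insert c.com -> 10.0.0.3 (expiry=13+3=16). clock=13
Op 9: tick 10 -> clock=23. purged={a.com,c.com}
Op 10: insert b.com -> 10.0.0.1 (expiry=23+3=26). clock=23
Op 11: insert e.com -> 10.0.0.6 (expiry=23+1=24). clock=23
Final cache (unexpired): {b.com,e.com} -> size=2

Answer: 2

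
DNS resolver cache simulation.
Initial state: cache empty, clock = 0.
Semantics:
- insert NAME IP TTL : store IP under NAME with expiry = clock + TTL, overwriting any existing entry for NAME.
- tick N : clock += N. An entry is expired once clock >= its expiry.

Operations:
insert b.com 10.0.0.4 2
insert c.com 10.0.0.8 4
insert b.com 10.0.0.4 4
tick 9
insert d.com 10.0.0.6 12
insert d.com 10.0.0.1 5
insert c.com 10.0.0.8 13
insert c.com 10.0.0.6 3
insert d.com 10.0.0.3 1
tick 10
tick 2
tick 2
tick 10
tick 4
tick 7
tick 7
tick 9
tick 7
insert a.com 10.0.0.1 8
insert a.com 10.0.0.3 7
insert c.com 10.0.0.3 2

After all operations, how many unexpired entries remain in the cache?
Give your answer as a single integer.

Answer: 2

Derivation:
Op 1: insert b.com -> 10.0.0.4 (expiry=0+2=2). clock=0
Op 2: insert c.com -> 10.0.0.8 (expiry=0+4=4). clock=0
Op 3: insert b.com -> 10.0.0.4 (expiry=0+4=4). clock=0
Op 4: tick 9 -> clock=9. purged={b.com,c.com}
Op 5: insert d.com -> 10.0.0.6 (expiry=9+12=21). clock=9
Op 6: insert d.com -> 10.0.0.1 (expiry=9+5=14). clock=9
Op 7: insert c.com -> 10.0.0.8 (expiry=9+13=22). clock=9
Op 8: insert c.com -> 10.0.0.6 (expiry=9+3=12). clock=9
Op 9: insert d.com -> 10.0.0.3 (expiry=9+1=10). clock=9
Op 10: tick 10 -> clock=19. purged={c.com,d.com}
Op 11: tick 2 -> clock=21.
Op 12: tick 2 -> clock=23.
Op 13: tick 10 -> clock=33.
Op 14: tick 4 -> clock=37.
Op 15: tick 7 -> clock=44.
Op 16: tick 7 -> clock=51.
Op 17: tick 9 -> clock=60.
Op 18: tick 7 -> clock=67.
Op 19: insert a.com -> 10.0.0.1 (expiry=67+8=75). clock=67
Op 20: insert a.com -> 10.0.0.3 (expiry=67+7=74). clock=67
Op 21: insert c.com -> 10.0.0.3 (expiry=67+2=69). clock=67
Final cache (unexpired): {a.com,c.com} -> size=2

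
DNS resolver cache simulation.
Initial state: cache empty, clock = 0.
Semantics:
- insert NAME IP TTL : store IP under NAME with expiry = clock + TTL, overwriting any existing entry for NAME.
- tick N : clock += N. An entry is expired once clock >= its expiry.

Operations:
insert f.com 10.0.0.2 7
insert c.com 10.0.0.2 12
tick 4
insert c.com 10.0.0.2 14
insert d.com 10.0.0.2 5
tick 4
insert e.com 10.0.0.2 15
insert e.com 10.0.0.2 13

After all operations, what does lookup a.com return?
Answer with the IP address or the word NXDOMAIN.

Answer: NXDOMAIN

Derivation:
Op 1: insert f.com -> 10.0.0.2 (expiry=0+7=7). clock=0
Op 2: insert c.com -> 10.0.0.2 (expiry=0+12=12). clock=0
Op 3: tick 4 -> clock=4.
Op 4: insert c.com -> 10.0.0.2 (expiry=4+14=18). clock=4
Op 5: insert d.com -> 10.0.0.2 (expiry=4+5=9). clock=4
Op 6: tick 4 -> clock=8. purged={f.com}
Op 7: insert e.com -> 10.0.0.2 (expiry=8+15=23). clock=8
Op 8: insert e.com -> 10.0.0.2 (expiry=8+13=21). clock=8
lookup a.com: not in cache (expired or never inserted)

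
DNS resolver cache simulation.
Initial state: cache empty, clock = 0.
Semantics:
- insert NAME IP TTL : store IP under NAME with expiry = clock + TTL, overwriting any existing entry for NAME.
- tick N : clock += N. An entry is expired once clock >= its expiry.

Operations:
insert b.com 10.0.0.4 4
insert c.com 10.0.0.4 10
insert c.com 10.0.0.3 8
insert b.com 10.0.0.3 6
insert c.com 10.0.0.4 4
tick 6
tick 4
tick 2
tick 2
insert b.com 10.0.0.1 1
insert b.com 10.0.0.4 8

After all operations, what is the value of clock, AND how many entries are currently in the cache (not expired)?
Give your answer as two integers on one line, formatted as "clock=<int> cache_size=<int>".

Answer: clock=14 cache_size=1

Derivation:
Op 1: insert b.com -> 10.0.0.4 (expiry=0+4=4). clock=0
Op 2: insert c.com -> 10.0.0.4 (expiry=0+10=10). clock=0
Op 3: insert c.com -> 10.0.0.3 (expiry=0+8=8). clock=0
Op 4: insert b.com -> 10.0.0.3 (expiry=0+6=6). clock=0
Op 5: insert c.com -> 10.0.0.4 (expiry=0+4=4). clock=0
Op 6: tick 6 -> clock=6. purged={b.com,c.com}
Op 7: tick 4 -> clock=10.
Op 8: tick 2 -> clock=12.
Op 9: tick 2 -> clock=14.
Op 10: insert b.com -> 10.0.0.1 (expiry=14+1=15). clock=14
Op 11: insert b.com -> 10.0.0.4 (expiry=14+8=22). clock=14
Final clock = 14
Final cache (unexpired): {b.com} -> size=1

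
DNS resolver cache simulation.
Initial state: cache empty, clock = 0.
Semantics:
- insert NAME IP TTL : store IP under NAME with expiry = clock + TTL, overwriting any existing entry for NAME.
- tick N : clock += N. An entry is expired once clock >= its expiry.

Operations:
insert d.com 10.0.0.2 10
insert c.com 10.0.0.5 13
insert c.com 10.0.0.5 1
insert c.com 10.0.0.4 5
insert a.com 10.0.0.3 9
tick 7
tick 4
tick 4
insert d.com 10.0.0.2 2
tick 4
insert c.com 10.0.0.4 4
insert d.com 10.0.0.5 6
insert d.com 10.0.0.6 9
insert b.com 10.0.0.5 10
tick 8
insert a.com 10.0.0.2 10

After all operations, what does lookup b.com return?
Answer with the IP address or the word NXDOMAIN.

Answer: 10.0.0.5

Derivation:
Op 1: insert d.com -> 10.0.0.2 (expiry=0+10=10). clock=0
Op 2: insert c.com -> 10.0.0.5 (expiry=0+13=13). clock=0
Op 3: insert c.com -> 10.0.0.5 (expiry=0+1=1). clock=0
Op 4: insert c.com -> 10.0.0.4 (expiry=0+5=5). clock=0
Op 5: insert a.com -> 10.0.0.3 (expiry=0+9=9). clock=0
Op 6: tick 7 -> clock=7. purged={c.com}
Op 7: tick 4 -> clock=11. purged={a.com,d.com}
Op 8: tick 4 -> clock=15.
Op 9: insert d.com -> 10.0.0.2 (expiry=15+2=17). clock=15
Op 10: tick 4 -> clock=19. purged={d.com}
Op 11: insert c.com -> 10.0.0.4 (expiry=19+4=23). clock=19
Op 12: insert d.com -> 10.0.0.5 (expiry=19+6=25). clock=19
Op 13: insert d.com -> 10.0.0.6 (expiry=19+9=28). clock=19
Op 14: insert b.com -> 10.0.0.5 (expiry=19+10=29). clock=19
Op 15: tick 8 -> clock=27. purged={c.com}
Op 16: insert a.com -> 10.0.0.2 (expiry=27+10=37). clock=27
lookup b.com: present, ip=10.0.0.5 expiry=29 > clock=27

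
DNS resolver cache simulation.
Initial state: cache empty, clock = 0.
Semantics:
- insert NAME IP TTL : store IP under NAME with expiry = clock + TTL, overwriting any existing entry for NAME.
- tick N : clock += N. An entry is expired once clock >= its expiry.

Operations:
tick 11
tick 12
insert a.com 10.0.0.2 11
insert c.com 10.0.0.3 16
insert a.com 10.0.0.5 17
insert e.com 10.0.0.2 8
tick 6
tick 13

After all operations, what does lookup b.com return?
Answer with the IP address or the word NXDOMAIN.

Answer: NXDOMAIN

Derivation:
Op 1: tick 11 -> clock=11.
Op 2: tick 12 -> clock=23.
Op 3: insert a.com -> 10.0.0.2 (expiry=23+11=34). clock=23
Op 4: insert c.com -> 10.0.0.3 (expiry=23+16=39). clock=23
Op 5: insert a.com -> 10.0.0.5 (expiry=23+17=40). clock=23
Op 6: insert e.com -> 10.0.0.2 (expiry=23+8=31). clock=23
Op 7: tick 6 -> clock=29.
Op 8: tick 13 -> clock=42. purged={a.com,c.com,e.com}
lookup b.com: not in cache (expired or never inserted)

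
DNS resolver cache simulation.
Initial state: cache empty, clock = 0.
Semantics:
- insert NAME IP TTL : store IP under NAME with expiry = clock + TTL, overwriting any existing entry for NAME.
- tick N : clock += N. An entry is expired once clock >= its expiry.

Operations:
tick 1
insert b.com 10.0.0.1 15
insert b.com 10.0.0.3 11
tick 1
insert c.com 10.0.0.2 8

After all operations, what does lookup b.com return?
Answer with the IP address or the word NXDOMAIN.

Op 1: tick 1 -> clock=1.
Op 2: insert b.com -> 10.0.0.1 (expiry=1+15=16). clock=1
Op 3: insert b.com -> 10.0.0.3 (expiry=1+11=12). clock=1
Op 4: tick 1 -> clock=2.
Op 5: insert c.com -> 10.0.0.2 (expiry=2+8=10). clock=2
lookup b.com: present, ip=10.0.0.3 expiry=12 > clock=2

Answer: 10.0.0.3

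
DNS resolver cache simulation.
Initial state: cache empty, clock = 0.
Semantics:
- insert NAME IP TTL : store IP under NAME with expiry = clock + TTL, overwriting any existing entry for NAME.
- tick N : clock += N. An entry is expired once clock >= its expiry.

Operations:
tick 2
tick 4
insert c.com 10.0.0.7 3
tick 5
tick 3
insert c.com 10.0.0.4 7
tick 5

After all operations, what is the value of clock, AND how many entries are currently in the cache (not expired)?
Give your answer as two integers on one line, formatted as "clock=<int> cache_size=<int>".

Answer: clock=19 cache_size=1

Derivation:
Op 1: tick 2 -> clock=2.
Op 2: tick 4 -> clock=6.
Op 3: insert c.com -> 10.0.0.7 (expiry=6+3=9). clock=6
Op 4: tick 5 -> clock=11. purged={c.com}
Op 5: tick 3 -> clock=14.
Op 6: insert c.com -> 10.0.0.4 (expiry=14+7=21). clock=14
Op 7: tick 5 -> clock=19.
Final clock = 19
Final cache (unexpired): {c.com} -> size=1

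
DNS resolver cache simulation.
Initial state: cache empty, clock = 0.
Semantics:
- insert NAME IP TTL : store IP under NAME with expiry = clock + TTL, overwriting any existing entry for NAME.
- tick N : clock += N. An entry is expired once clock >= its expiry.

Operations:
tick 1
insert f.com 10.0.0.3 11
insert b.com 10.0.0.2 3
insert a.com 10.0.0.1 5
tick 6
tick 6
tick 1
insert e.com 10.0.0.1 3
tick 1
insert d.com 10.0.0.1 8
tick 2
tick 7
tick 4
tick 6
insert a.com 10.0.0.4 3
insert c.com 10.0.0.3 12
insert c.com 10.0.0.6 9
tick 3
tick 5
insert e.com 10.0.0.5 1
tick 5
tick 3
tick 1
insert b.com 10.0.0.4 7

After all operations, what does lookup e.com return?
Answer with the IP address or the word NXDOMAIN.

Op 1: tick 1 -> clock=1.
Op 2: insert f.com -> 10.0.0.3 (expiry=1+11=12). clock=1
Op 3: insert b.com -> 10.0.0.2 (expiry=1+3=4). clock=1
Op 4: insert a.com -> 10.0.0.1 (expiry=1+5=6). clock=1
Op 5: tick 6 -> clock=7. purged={a.com,b.com}
Op 6: tick 6 -> clock=13. purged={f.com}
Op 7: tick 1 -> clock=14.
Op 8: insert e.com -> 10.0.0.1 (expiry=14+3=17). clock=14
Op 9: tick 1 -> clock=15.
Op 10: insert d.com -> 10.0.0.1 (expiry=15+8=23). clock=15
Op 11: tick 2 -> clock=17. purged={e.com}
Op 12: tick 7 -> clock=24. purged={d.com}
Op 13: tick 4 -> clock=28.
Op 14: tick 6 -> clock=34.
Op 15: insert a.com -> 10.0.0.4 (expiry=34+3=37). clock=34
Op 16: insert c.com -> 10.0.0.3 (expiry=34+12=46). clock=34
Op 17: insert c.com -> 10.0.0.6 (expiry=34+9=43). clock=34
Op 18: tick 3 -> clock=37. purged={a.com}
Op 19: tick 5 -> clock=42.
Op 20: insert e.com -> 10.0.0.5 (expiry=42+1=43). clock=42
Op 21: tick 5 -> clock=47. purged={c.com,e.com}
Op 22: tick 3 -> clock=50.
Op 23: tick 1 -> clock=51.
Op 24: insert b.com -> 10.0.0.4 (expiry=51+7=58). clock=51
lookup e.com: not in cache (expired or never inserted)

Answer: NXDOMAIN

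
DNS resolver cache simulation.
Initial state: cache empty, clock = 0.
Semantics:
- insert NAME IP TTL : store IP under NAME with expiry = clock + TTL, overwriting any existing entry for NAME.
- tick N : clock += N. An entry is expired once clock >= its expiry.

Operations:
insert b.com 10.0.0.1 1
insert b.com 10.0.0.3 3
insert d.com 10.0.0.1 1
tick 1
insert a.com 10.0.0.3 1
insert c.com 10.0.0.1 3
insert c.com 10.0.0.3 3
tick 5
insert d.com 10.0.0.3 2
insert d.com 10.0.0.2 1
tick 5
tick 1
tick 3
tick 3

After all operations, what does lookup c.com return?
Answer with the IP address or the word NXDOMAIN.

Op 1: insert b.com -> 10.0.0.1 (expiry=0+1=1). clock=0
Op 2: insert b.com -> 10.0.0.3 (expiry=0+3=3). clock=0
Op 3: insert d.com -> 10.0.0.1 (expiry=0+1=1). clock=0
Op 4: tick 1 -> clock=1. purged={d.com}
Op 5: insert a.com -> 10.0.0.3 (expiry=1+1=2). clock=1
Op 6: insert c.com -> 10.0.0.1 (expiry=1+3=4). clock=1
Op 7: insert c.com -> 10.0.0.3 (expiry=1+3=4). clock=1
Op 8: tick 5 -> clock=6. purged={a.com,b.com,c.com}
Op 9: insert d.com -> 10.0.0.3 (expiry=6+2=8). clock=6
Op 10: insert d.com -> 10.0.0.2 (expiry=6+1=7). clock=6
Op 11: tick 5 -> clock=11. purged={d.com}
Op 12: tick 1 -> clock=12.
Op 13: tick 3 -> clock=15.
Op 14: tick 3 -> clock=18.
lookup c.com: not in cache (expired or never inserted)

Answer: NXDOMAIN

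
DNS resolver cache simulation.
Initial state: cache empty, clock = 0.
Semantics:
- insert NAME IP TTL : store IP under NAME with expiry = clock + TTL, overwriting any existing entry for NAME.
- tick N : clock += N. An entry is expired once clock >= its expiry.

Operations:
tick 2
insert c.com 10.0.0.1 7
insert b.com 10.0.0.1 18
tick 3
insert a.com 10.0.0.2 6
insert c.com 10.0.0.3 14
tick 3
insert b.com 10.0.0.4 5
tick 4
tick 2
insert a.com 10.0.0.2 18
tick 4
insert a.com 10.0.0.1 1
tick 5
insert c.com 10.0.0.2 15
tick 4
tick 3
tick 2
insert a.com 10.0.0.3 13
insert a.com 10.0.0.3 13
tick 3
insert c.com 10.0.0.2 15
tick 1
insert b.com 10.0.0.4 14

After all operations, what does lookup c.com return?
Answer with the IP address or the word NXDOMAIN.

Answer: 10.0.0.2

Derivation:
Op 1: tick 2 -> clock=2.
Op 2: insert c.com -> 10.0.0.1 (expiry=2+7=9). clock=2
Op 3: insert b.com -> 10.0.0.1 (expiry=2+18=20). clock=2
Op 4: tick 3 -> clock=5.
Op 5: insert a.com -> 10.0.0.2 (expiry=5+6=11). clock=5
Op 6: insert c.com -> 10.0.0.3 (expiry=5+14=19). clock=5
Op 7: tick 3 -> clock=8.
Op 8: insert b.com -> 10.0.0.4 (expiry=8+5=13). clock=8
Op 9: tick 4 -> clock=12. purged={a.com}
Op 10: tick 2 -> clock=14. purged={b.com}
Op 11: insert a.com -> 10.0.0.2 (expiry=14+18=32). clock=14
Op 12: tick 4 -> clock=18.
Op 13: insert a.com -> 10.0.0.1 (expiry=18+1=19). clock=18
Op 14: tick 5 -> clock=23. purged={a.com,c.com}
Op 15: insert c.com -> 10.0.0.2 (expiry=23+15=38). clock=23
Op 16: tick 4 -> clock=27.
Op 17: tick 3 -> clock=30.
Op 18: tick 2 -> clock=32.
Op 19: insert a.com -> 10.0.0.3 (expiry=32+13=45). clock=32
Op 20: insert a.com -> 10.0.0.3 (expiry=32+13=45). clock=32
Op 21: tick 3 -> clock=35.
Op 22: insert c.com -> 10.0.0.2 (expiry=35+15=50). clock=35
Op 23: tick 1 -> clock=36.
Op 24: insert b.com -> 10.0.0.4 (expiry=36+14=50). clock=36
lookup c.com: present, ip=10.0.0.2 expiry=50 > clock=36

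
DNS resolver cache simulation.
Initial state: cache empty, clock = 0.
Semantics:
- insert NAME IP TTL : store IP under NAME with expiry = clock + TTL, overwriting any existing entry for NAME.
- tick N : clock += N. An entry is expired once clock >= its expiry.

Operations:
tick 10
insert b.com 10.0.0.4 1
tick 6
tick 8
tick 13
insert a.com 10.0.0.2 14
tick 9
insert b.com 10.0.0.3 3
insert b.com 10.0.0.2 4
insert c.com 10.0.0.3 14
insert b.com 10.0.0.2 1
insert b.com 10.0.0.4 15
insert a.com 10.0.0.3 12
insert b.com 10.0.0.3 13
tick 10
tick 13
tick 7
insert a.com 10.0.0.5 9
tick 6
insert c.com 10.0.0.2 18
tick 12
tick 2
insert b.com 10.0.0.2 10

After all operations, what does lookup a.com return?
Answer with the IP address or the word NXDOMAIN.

Op 1: tick 10 -> clock=10.
Op 2: insert b.com -> 10.0.0.4 (expiry=10+1=11). clock=10
Op 3: tick 6 -> clock=16. purged={b.com}
Op 4: tick 8 -> clock=24.
Op 5: tick 13 -> clock=37.
Op 6: insert a.com -> 10.0.0.2 (expiry=37+14=51). clock=37
Op 7: tick 9 -> clock=46.
Op 8: insert b.com -> 10.0.0.3 (expiry=46+3=49). clock=46
Op 9: insert b.com -> 10.0.0.2 (expiry=46+4=50). clock=46
Op 10: insert c.com -> 10.0.0.3 (expiry=46+14=60). clock=46
Op 11: insert b.com -> 10.0.0.2 (expiry=46+1=47). clock=46
Op 12: insert b.com -> 10.0.0.4 (expiry=46+15=61). clock=46
Op 13: insert a.com -> 10.0.0.3 (expiry=46+12=58). clock=46
Op 14: insert b.com -> 10.0.0.3 (expiry=46+13=59). clock=46
Op 15: tick 10 -> clock=56.
Op 16: tick 13 -> clock=69. purged={a.com,b.com,c.com}
Op 17: tick 7 -> clock=76.
Op 18: insert a.com -> 10.0.0.5 (expiry=76+9=85). clock=76
Op 19: tick 6 -> clock=82.
Op 20: insert c.com -> 10.0.0.2 (expiry=82+18=100). clock=82
Op 21: tick 12 -> clock=94. purged={a.com}
Op 22: tick 2 -> clock=96.
Op 23: insert b.com -> 10.0.0.2 (expiry=96+10=106). clock=96
lookup a.com: not in cache (expired or never inserted)

Answer: NXDOMAIN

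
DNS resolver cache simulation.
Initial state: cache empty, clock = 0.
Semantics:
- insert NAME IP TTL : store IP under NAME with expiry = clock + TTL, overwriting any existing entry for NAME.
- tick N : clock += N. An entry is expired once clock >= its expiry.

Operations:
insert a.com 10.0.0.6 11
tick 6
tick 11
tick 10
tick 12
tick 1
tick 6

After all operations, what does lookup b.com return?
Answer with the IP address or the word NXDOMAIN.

Answer: NXDOMAIN

Derivation:
Op 1: insert a.com -> 10.0.0.6 (expiry=0+11=11). clock=0
Op 2: tick 6 -> clock=6.
Op 3: tick 11 -> clock=17. purged={a.com}
Op 4: tick 10 -> clock=27.
Op 5: tick 12 -> clock=39.
Op 6: tick 1 -> clock=40.
Op 7: tick 6 -> clock=46.
lookup b.com: not in cache (expired or never inserted)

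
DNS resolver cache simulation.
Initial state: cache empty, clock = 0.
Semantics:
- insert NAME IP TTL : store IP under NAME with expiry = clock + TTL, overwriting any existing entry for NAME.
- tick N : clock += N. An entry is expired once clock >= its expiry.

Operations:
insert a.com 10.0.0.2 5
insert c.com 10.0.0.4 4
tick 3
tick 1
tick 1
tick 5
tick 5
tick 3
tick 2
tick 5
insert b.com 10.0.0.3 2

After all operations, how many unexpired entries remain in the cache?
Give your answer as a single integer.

Op 1: insert a.com -> 10.0.0.2 (expiry=0+5=5). clock=0
Op 2: insert c.com -> 10.0.0.4 (expiry=0+4=4). clock=0
Op 3: tick 3 -> clock=3.
Op 4: tick 1 -> clock=4. purged={c.com}
Op 5: tick 1 -> clock=5. purged={a.com}
Op 6: tick 5 -> clock=10.
Op 7: tick 5 -> clock=15.
Op 8: tick 3 -> clock=18.
Op 9: tick 2 -> clock=20.
Op 10: tick 5 -> clock=25.
Op 11: insert b.com -> 10.0.0.3 (expiry=25+2=27). clock=25
Final cache (unexpired): {b.com} -> size=1

Answer: 1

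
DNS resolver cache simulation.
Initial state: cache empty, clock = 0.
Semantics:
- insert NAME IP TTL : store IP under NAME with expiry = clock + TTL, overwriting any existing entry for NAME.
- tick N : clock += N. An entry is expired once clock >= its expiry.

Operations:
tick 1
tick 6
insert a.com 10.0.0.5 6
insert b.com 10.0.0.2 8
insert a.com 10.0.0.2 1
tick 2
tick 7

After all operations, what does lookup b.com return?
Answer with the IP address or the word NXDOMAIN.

Op 1: tick 1 -> clock=1.
Op 2: tick 6 -> clock=7.
Op 3: insert a.com -> 10.0.0.5 (expiry=7+6=13). clock=7
Op 4: insert b.com -> 10.0.0.2 (expiry=7+8=15). clock=7
Op 5: insert a.com -> 10.0.0.2 (expiry=7+1=8). clock=7
Op 6: tick 2 -> clock=9. purged={a.com}
Op 7: tick 7 -> clock=16. purged={b.com}
lookup b.com: not in cache (expired or never inserted)

Answer: NXDOMAIN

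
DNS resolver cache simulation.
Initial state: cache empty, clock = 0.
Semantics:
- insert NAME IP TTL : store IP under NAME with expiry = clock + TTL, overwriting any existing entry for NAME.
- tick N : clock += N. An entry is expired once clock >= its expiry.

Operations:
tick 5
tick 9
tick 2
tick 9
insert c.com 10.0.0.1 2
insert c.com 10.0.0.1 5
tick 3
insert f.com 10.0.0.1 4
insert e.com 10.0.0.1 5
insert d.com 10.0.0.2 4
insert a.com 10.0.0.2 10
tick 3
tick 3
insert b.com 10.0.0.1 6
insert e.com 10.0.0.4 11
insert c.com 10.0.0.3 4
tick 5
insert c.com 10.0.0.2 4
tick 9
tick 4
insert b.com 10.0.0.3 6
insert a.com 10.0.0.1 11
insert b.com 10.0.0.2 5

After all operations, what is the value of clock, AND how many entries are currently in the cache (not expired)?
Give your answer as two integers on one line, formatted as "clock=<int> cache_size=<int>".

Op 1: tick 5 -> clock=5.
Op 2: tick 9 -> clock=14.
Op 3: tick 2 -> clock=16.
Op 4: tick 9 -> clock=25.
Op 5: insert c.com -> 10.0.0.1 (expiry=25+2=27). clock=25
Op 6: insert c.com -> 10.0.0.1 (expiry=25+5=30). clock=25
Op 7: tick 3 -> clock=28.
Op 8: insert f.com -> 10.0.0.1 (expiry=28+4=32). clock=28
Op 9: insert e.com -> 10.0.0.1 (expiry=28+5=33). clock=28
Op 10: insert d.com -> 10.0.0.2 (expiry=28+4=32). clock=28
Op 11: insert a.com -> 10.0.0.2 (expiry=28+10=38). clock=28
Op 12: tick 3 -> clock=31. purged={c.com}
Op 13: tick 3 -> clock=34. purged={d.com,e.com,f.com}
Op 14: insert b.com -> 10.0.0.1 (expiry=34+6=40). clock=34
Op 15: insert e.com -> 10.0.0.4 (expiry=34+11=45). clock=34
Op 16: insert c.com -> 10.0.0.3 (expiry=34+4=38). clock=34
Op 17: tick 5 -> clock=39. purged={a.com,c.com}
Op 18: insert c.com -> 10.0.0.2 (expiry=39+4=43). clock=39
Op 19: tick 9 -> clock=48. purged={b.com,c.com,e.com}
Op 20: tick 4 -> clock=52.
Op 21: insert b.com -> 10.0.0.3 (expiry=52+6=58). clock=52
Op 22: insert a.com -> 10.0.0.1 (expiry=52+11=63). clock=52
Op 23: insert b.com -> 10.0.0.2 (expiry=52+5=57). clock=52
Final clock = 52
Final cache (unexpired): {a.com,b.com} -> size=2

Answer: clock=52 cache_size=2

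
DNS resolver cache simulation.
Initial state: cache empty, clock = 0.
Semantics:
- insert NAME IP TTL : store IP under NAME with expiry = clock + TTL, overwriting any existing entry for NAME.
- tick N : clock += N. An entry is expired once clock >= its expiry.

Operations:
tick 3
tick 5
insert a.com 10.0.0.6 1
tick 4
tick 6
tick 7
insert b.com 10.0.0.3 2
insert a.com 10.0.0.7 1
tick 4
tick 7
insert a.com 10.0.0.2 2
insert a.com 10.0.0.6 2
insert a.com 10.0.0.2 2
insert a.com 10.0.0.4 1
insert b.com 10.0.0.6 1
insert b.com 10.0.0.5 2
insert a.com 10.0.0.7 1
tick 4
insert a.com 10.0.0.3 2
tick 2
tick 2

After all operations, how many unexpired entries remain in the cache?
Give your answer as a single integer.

Op 1: tick 3 -> clock=3.
Op 2: tick 5 -> clock=8.
Op 3: insert a.com -> 10.0.0.6 (expiry=8+1=9). clock=8
Op 4: tick 4 -> clock=12. purged={a.com}
Op 5: tick 6 -> clock=18.
Op 6: tick 7 -> clock=25.
Op 7: insert b.com -> 10.0.0.3 (expiry=25+2=27). clock=25
Op 8: insert a.com -> 10.0.0.7 (expiry=25+1=26). clock=25
Op 9: tick 4 -> clock=29. purged={a.com,b.com}
Op 10: tick 7 -> clock=36.
Op 11: insert a.com -> 10.0.0.2 (expiry=36+2=38). clock=36
Op 12: insert a.com -> 10.0.0.6 (expiry=36+2=38). clock=36
Op 13: insert a.com -> 10.0.0.2 (expiry=36+2=38). clock=36
Op 14: insert a.com -> 10.0.0.4 (expiry=36+1=37). clock=36
Op 15: insert b.com -> 10.0.0.6 (expiry=36+1=37). clock=36
Op 16: insert b.com -> 10.0.0.5 (expiry=36+2=38). clock=36
Op 17: insert a.com -> 10.0.0.7 (expiry=36+1=37). clock=36
Op 18: tick 4 -> clock=40. purged={a.com,b.com}
Op 19: insert a.com -> 10.0.0.3 (expiry=40+2=42). clock=40
Op 20: tick 2 -> clock=42. purged={a.com}
Op 21: tick 2 -> clock=44.
Final cache (unexpired): {} -> size=0

Answer: 0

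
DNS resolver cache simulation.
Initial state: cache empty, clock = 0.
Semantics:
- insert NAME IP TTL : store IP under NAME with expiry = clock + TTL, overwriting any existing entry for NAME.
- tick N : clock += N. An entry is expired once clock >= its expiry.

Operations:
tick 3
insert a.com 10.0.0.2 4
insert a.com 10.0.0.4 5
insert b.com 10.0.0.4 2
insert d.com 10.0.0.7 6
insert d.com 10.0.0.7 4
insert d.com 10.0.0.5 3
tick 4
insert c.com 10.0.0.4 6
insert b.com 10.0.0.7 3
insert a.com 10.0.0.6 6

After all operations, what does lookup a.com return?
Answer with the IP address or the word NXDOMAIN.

Op 1: tick 3 -> clock=3.
Op 2: insert a.com -> 10.0.0.2 (expiry=3+4=7). clock=3
Op 3: insert a.com -> 10.0.0.4 (expiry=3+5=8). clock=3
Op 4: insert b.com -> 10.0.0.4 (expiry=3+2=5). clock=3
Op 5: insert d.com -> 10.0.0.7 (expiry=3+6=9). clock=3
Op 6: insert d.com -> 10.0.0.7 (expiry=3+4=7). clock=3
Op 7: insert d.com -> 10.0.0.5 (expiry=3+3=6). clock=3
Op 8: tick 4 -> clock=7. purged={b.com,d.com}
Op 9: insert c.com -> 10.0.0.4 (expiry=7+6=13). clock=7
Op 10: insert b.com -> 10.0.0.7 (expiry=7+3=10). clock=7
Op 11: insert a.com -> 10.0.0.6 (expiry=7+6=13). clock=7
lookup a.com: present, ip=10.0.0.6 expiry=13 > clock=7

Answer: 10.0.0.6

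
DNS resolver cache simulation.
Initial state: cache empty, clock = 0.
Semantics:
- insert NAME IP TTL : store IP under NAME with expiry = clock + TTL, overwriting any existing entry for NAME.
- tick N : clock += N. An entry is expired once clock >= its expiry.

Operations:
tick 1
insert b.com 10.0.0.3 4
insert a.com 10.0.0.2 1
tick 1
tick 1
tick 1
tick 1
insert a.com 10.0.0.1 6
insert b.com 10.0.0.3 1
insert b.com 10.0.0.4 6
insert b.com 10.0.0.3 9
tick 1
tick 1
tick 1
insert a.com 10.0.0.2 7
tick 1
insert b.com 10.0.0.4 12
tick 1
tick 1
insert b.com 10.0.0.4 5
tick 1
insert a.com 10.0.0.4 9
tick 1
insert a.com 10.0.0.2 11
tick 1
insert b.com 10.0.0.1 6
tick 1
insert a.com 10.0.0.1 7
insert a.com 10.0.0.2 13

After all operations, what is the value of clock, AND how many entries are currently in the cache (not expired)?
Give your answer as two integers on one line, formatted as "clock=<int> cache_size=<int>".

Answer: clock=15 cache_size=2

Derivation:
Op 1: tick 1 -> clock=1.
Op 2: insert b.com -> 10.0.0.3 (expiry=1+4=5). clock=1
Op 3: insert a.com -> 10.0.0.2 (expiry=1+1=2). clock=1
Op 4: tick 1 -> clock=2. purged={a.com}
Op 5: tick 1 -> clock=3.
Op 6: tick 1 -> clock=4.
Op 7: tick 1 -> clock=5. purged={b.com}
Op 8: insert a.com -> 10.0.0.1 (expiry=5+6=11). clock=5
Op 9: insert b.com -> 10.0.0.3 (expiry=5+1=6). clock=5
Op 10: insert b.com -> 10.0.0.4 (expiry=5+6=11). clock=5
Op 11: insert b.com -> 10.0.0.3 (expiry=5+9=14). clock=5
Op 12: tick 1 -> clock=6.
Op 13: tick 1 -> clock=7.
Op 14: tick 1 -> clock=8.
Op 15: insert a.com -> 10.0.0.2 (expiry=8+7=15). clock=8
Op 16: tick 1 -> clock=9.
Op 17: insert b.com -> 10.0.0.4 (expiry=9+12=21). clock=9
Op 18: tick 1 -> clock=10.
Op 19: tick 1 -> clock=11.
Op 20: insert b.com -> 10.0.0.4 (expiry=11+5=16). clock=11
Op 21: tick 1 -> clock=12.
Op 22: insert a.com -> 10.0.0.4 (expiry=12+9=21). clock=12
Op 23: tick 1 -> clock=13.
Op 24: insert a.com -> 10.0.0.2 (expiry=13+11=24). clock=13
Op 25: tick 1 -> clock=14.
Op 26: insert b.com -> 10.0.0.1 (expiry=14+6=20). clock=14
Op 27: tick 1 -> clock=15.
Op 28: insert a.com -> 10.0.0.1 (expiry=15+7=22). clock=15
Op 29: insert a.com -> 10.0.0.2 (expiry=15+13=28). clock=15
Final clock = 15
Final cache (unexpired): {a.com,b.com} -> size=2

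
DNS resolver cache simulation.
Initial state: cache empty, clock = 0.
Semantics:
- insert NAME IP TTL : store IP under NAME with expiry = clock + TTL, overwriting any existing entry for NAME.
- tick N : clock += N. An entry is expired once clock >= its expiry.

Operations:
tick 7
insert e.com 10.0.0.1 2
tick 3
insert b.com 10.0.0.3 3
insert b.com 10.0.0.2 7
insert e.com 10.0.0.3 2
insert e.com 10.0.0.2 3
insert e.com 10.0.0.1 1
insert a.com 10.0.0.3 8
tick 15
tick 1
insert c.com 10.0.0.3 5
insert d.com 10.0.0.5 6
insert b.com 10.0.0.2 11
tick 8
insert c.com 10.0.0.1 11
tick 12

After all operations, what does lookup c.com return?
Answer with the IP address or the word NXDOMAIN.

Op 1: tick 7 -> clock=7.
Op 2: insert e.com -> 10.0.0.1 (expiry=7+2=9). clock=7
Op 3: tick 3 -> clock=10. purged={e.com}
Op 4: insert b.com -> 10.0.0.3 (expiry=10+3=13). clock=10
Op 5: insert b.com -> 10.0.0.2 (expiry=10+7=17). clock=10
Op 6: insert e.com -> 10.0.0.3 (expiry=10+2=12). clock=10
Op 7: insert e.com -> 10.0.0.2 (expiry=10+3=13). clock=10
Op 8: insert e.com -> 10.0.0.1 (expiry=10+1=11). clock=10
Op 9: insert a.com -> 10.0.0.3 (expiry=10+8=18). clock=10
Op 10: tick 15 -> clock=25. purged={a.com,b.com,e.com}
Op 11: tick 1 -> clock=26.
Op 12: insert c.com -> 10.0.0.3 (expiry=26+5=31). clock=26
Op 13: insert d.com -> 10.0.0.5 (expiry=26+6=32). clock=26
Op 14: insert b.com -> 10.0.0.2 (expiry=26+11=37). clock=26
Op 15: tick 8 -> clock=34. purged={c.com,d.com}
Op 16: insert c.com -> 10.0.0.1 (expiry=34+11=45). clock=34
Op 17: tick 12 -> clock=46. purged={b.com,c.com}
lookup c.com: not in cache (expired or never inserted)

Answer: NXDOMAIN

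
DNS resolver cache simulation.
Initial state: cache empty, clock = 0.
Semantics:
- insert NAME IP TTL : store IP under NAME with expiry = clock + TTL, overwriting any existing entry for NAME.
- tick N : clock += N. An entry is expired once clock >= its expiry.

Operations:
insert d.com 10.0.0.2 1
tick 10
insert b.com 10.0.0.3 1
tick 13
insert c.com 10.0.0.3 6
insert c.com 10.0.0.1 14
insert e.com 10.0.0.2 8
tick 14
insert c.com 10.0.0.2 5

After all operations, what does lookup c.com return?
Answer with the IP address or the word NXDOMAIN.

Answer: 10.0.0.2

Derivation:
Op 1: insert d.com -> 10.0.0.2 (expiry=0+1=1). clock=0
Op 2: tick 10 -> clock=10. purged={d.com}
Op 3: insert b.com -> 10.0.0.3 (expiry=10+1=11). clock=10
Op 4: tick 13 -> clock=23. purged={b.com}
Op 5: insert c.com -> 10.0.0.3 (expiry=23+6=29). clock=23
Op 6: insert c.com -> 10.0.0.1 (expiry=23+14=37). clock=23
Op 7: insert e.com -> 10.0.0.2 (expiry=23+8=31). clock=23
Op 8: tick 14 -> clock=37. purged={c.com,e.com}
Op 9: insert c.com -> 10.0.0.2 (expiry=37+5=42). clock=37
lookup c.com: present, ip=10.0.0.2 expiry=42 > clock=37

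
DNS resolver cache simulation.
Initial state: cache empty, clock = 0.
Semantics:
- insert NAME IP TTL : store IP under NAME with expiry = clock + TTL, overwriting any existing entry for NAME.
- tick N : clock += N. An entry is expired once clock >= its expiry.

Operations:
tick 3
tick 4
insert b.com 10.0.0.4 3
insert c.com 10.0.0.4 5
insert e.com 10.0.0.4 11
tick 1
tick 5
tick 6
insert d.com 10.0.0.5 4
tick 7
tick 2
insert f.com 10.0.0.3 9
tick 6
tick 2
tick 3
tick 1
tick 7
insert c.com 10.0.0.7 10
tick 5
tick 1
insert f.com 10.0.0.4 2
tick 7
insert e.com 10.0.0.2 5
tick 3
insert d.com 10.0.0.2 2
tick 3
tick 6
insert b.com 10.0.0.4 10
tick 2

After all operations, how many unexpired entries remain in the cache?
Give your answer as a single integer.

Op 1: tick 3 -> clock=3.
Op 2: tick 4 -> clock=7.
Op 3: insert b.com -> 10.0.0.4 (expiry=7+3=10). clock=7
Op 4: insert c.com -> 10.0.0.4 (expiry=7+5=12). clock=7
Op 5: insert e.com -> 10.0.0.4 (expiry=7+11=18). clock=7
Op 6: tick 1 -> clock=8.
Op 7: tick 5 -> clock=13. purged={b.com,c.com}
Op 8: tick 6 -> clock=19. purged={e.com}
Op 9: insert d.com -> 10.0.0.5 (expiry=19+4=23). clock=19
Op 10: tick 7 -> clock=26. purged={d.com}
Op 11: tick 2 -> clock=28.
Op 12: insert f.com -> 10.0.0.3 (expiry=28+9=37). clock=28
Op 13: tick 6 -> clock=34.
Op 14: tick 2 -> clock=36.
Op 15: tick 3 -> clock=39. purged={f.com}
Op 16: tick 1 -> clock=40.
Op 17: tick 7 -> clock=47.
Op 18: insert c.com -> 10.0.0.7 (expiry=47+10=57). clock=47
Op 19: tick 5 -> clock=52.
Op 20: tick 1 -> clock=53.
Op 21: insert f.com -> 10.0.0.4 (expiry=53+2=55). clock=53
Op 22: tick 7 -> clock=60. purged={c.com,f.com}
Op 23: insert e.com -> 10.0.0.2 (expiry=60+5=65). clock=60
Op 24: tick 3 -> clock=63.
Op 25: insert d.com -> 10.0.0.2 (expiry=63+2=65). clock=63
Op 26: tick 3 -> clock=66. purged={d.com,e.com}
Op 27: tick 6 -> clock=72.
Op 28: insert b.com -> 10.0.0.4 (expiry=72+10=82). clock=72
Op 29: tick 2 -> clock=74.
Final cache (unexpired): {b.com} -> size=1

Answer: 1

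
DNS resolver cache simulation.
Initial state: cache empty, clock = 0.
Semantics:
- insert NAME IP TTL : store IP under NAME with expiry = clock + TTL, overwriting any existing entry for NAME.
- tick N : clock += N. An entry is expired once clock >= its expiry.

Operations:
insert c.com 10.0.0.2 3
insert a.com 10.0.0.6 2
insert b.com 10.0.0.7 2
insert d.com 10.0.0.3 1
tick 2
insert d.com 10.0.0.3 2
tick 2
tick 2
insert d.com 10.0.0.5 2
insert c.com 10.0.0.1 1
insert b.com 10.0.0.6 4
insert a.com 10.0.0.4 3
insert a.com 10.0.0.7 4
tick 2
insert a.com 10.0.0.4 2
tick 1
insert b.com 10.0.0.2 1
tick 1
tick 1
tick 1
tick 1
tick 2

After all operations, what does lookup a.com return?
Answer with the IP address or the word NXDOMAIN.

Answer: NXDOMAIN

Derivation:
Op 1: insert c.com -> 10.0.0.2 (expiry=0+3=3). clock=0
Op 2: insert a.com -> 10.0.0.6 (expiry=0+2=2). clock=0
Op 3: insert b.com -> 10.0.0.7 (expiry=0+2=2). clock=0
Op 4: insert d.com -> 10.0.0.3 (expiry=0+1=1). clock=0
Op 5: tick 2 -> clock=2. purged={a.com,b.com,d.com}
Op 6: insert d.com -> 10.0.0.3 (expiry=2+2=4). clock=2
Op 7: tick 2 -> clock=4. purged={c.com,d.com}
Op 8: tick 2 -> clock=6.
Op 9: insert d.com -> 10.0.0.5 (expiry=6+2=8). clock=6
Op 10: insert c.com -> 10.0.0.1 (expiry=6+1=7). clock=6
Op 11: insert b.com -> 10.0.0.6 (expiry=6+4=10). clock=6
Op 12: insert a.com -> 10.0.0.4 (expiry=6+3=9). clock=6
Op 13: insert a.com -> 10.0.0.7 (expiry=6+4=10). clock=6
Op 14: tick 2 -> clock=8. purged={c.com,d.com}
Op 15: insert a.com -> 10.0.0.4 (expiry=8+2=10). clock=8
Op 16: tick 1 -> clock=9.
Op 17: insert b.com -> 10.0.0.2 (expiry=9+1=10). clock=9
Op 18: tick 1 -> clock=10. purged={a.com,b.com}
Op 19: tick 1 -> clock=11.
Op 20: tick 1 -> clock=12.
Op 21: tick 1 -> clock=13.
Op 22: tick 2 -> clock=15.
lookup a.com: not in cache (expired or never inserted)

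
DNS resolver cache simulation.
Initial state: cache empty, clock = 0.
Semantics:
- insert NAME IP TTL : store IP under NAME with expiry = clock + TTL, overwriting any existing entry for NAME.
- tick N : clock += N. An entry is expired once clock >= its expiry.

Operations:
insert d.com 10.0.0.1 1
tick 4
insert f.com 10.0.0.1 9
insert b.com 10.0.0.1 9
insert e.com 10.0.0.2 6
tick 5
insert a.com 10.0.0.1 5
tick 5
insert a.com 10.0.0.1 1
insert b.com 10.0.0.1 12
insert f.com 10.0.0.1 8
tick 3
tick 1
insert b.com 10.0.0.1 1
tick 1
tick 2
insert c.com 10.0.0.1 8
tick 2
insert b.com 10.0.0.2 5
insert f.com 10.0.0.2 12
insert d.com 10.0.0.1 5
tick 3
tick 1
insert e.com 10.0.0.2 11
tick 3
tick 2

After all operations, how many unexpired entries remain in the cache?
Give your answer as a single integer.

Op 1: insert d.com -> 10.0.0.1 (expiry=0+1=1). clock=0
Op 2: tick 4 -> clock=4. purged={d.com}
Op 3: insert f.com -> 10.0.0.1 (expiry=4+9=13). clock=4
Op 4: insert b.com -> 10.0.0.1 (expiry=4+9=13). clock=4
Op 5: insert e.com -> 10.0.0.2 (expiry=4+6=10). clock=4
Op 6: tick 5 -> clock=9.
Op 7: insert a.com -> 10.0.0.1 (expiry=9+5=14). clock=9
Op 8: tick 5 -> clock=14. purged={a.com,b.com,e.com,f.com}
Op 9: insert a.com -> 10.0.0.1 (expiry=14+1=15). clock=14
Op 10: insert b.com -> 10.0.0.1 (expiry=14+12=26). clock=14
Op 11: insert f.com -> 10.0.0.1 (expiry=14+8=22). clock=14
Op 12: tick 3 -> clock=17. purged={a.com}
Op 13: tick 1 -> clock=18.
Op 14: insert b.com -> 10.0.0.1 (expiry=18+1=19). clock=18
Op 15: tick 1 -> clock=19. purged={b.com}
Op 16: tick 2 -> clock=21.
Op 17: insert c.com -> 10.0.0.1 (expiry=21+8=29). clock=21
Op 18: tick 2 -> clock=23. purged={f.com}
Op 19: insert b.com -> 10.0.0.2 (expiry=23+5=28). clock=23
Op 20: insert f.com -> 10.0.0.2 (expiry=23+12=35). clock=23
Op 21: insert d.com -> 10.0.0.1 (expiry=23+5=28). clock=23
Op 22: tick 3 -> clock=26.
Op 23: tick 1 -> clock=27.
Op 24: insert e.com -> 10.0.0.2 (expiry=27+11=38). clock=27
Op 25: tick 3 -> clock=30. purged={b.com,c.com,d.com}
Op 26: tick 2 -> clock=32.
Final cache (unexpired): {e.com,f.com} -> size=2

Answer: 2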